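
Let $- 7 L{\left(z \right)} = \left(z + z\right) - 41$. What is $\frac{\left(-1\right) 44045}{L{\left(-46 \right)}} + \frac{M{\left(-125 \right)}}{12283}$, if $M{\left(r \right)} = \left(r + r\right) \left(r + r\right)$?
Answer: $- \frac{539817235}{233377} \approx -2313.1$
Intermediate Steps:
$L{\left(z \right)} = \frac{41}{7} - \frac{2 z}{7}$ ($L{\left(z \right)} = - \frac{\left(z + z\right) - 41}{7} = - \frac{2 z - 41}{7} = - \frac{-41 + 2 z}{7} = \frac{41}{7} - \frac{2 z}{7}$)
$M{\left(r \right)} = 4 r^{2}$ ($M{\left(r \right)} = 2 r 2 r = 4 r^{2}$)
$\frac{\left(-1\right) 44045}{L{\left(-46 \right)}} + \frac{M{\left(-125 \right)}}{12283} = \frac{\left(-1\right) 44045}{\frac{41}{7} - - \frac{92}{7}} + \frac{4 \left(-125\right)^{2}}{12283} = - \frac{44045}{\frac{41}{7} + \frac{92}{7}} + 4 \cdot 15625 \cdot \frac{1}{12283} = - \frac{44045}{19} + 62500 \cdot \frac{1}{12283} = \left(-44045\right) \frac{1}{19} + \frac{62500}{12283} = - \frac{44045}{19} + \frac{62500}{12283} = - \frac{539817235}{233377}$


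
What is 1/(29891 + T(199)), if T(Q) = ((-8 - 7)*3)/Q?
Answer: 199/5948264 ≈ 3.3455e-5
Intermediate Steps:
T(Q) = -45/Q (T(Q) = (-15*3)/Q = -45/Q)
1/(29891 + T(199)) = 1/(29891 - 45/199) = 1/(5948264/199) = 199/5948264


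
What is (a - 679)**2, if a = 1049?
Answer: 136900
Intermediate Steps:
(a - 679)**2 = (1049 - 679)**2 = 370**2 = 136900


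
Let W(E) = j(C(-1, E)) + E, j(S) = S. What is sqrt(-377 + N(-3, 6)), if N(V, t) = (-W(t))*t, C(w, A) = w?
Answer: I*sqrt(407) ≈ 20.174*I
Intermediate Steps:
W(E) = -1 + E
N(V, t) = t*(1 - t) (N(V, t) = (-(-1 + t))*t = (1 - t)*t = t*(1 - t))
sqrt(-377 + N(-3, 6)) = sqrt(-377 + 6*(1 - 1*6)) = sqrt(-377 + 6*(1 - 6)) = sqrt(-377 + 6*(-5)) = sqrt(-377 - 30) = sqrt(-407) = I*sqrt(407)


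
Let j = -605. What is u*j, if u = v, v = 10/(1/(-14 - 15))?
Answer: 175450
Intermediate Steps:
v = -290 (v = 10/(1/(-29)) = 10/(-1/29) = 10*(-29) = -290)
u = -290
u*j = -290*(-605) = 175450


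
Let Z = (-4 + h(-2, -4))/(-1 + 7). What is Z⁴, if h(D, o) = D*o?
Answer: 16/81 ≈ 0.19753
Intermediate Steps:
Z = ⅔ (Z = (-4 - 2*(-4))/(-1 + 7) = (-4 + 8)/6 = 4*(⅙) = ⅔ ≈ 0.66667)
Z⁴ = (⅔)⁴ = 16/81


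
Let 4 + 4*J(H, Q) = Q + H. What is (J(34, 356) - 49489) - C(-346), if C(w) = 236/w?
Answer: -17089569/346 ≈ -49392.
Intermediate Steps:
J(H, Q) = -1 + H/4 + Q/4 (J(H, Q) = -1 + (Q + H)/4 = -1 + (H + Q)/4 = -1 + (H/4 + Q/4) = -1 + H/4 + Q/4)
(J(34, 356) - 49489) - C(-346) = ((-1 + (¼)*34 + (¼)*356) - 49489) - 236/(-346) = ((-1 + 17/2 + 89) - 49489) - 236*(-1)/346 = (193/2 - 49489) - 1*(-118/173) = -98785/2 + 118/173 = -17089569/346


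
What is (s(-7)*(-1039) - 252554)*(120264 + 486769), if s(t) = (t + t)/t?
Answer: -154570026856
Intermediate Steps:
s(t) = 2 (s(t) = (2*t)/t = 2)
(s(-7)*(-1039) - 252554)*(120264 + 486769) = (2*(-1039) - 252554)*(120264 + 486769) = (-2078 - 252554)*607033 = -254632*607033 = -154570026856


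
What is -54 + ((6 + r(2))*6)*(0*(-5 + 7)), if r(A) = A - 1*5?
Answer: -54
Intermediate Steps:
r(A) = -5 + A (r(A) = A - 5 = -5 + A)
-54 + ((6 + r(2))*6)*(0*(-5 + 7)) = -54 + ((6 + (-5 + 2))*6)*(0*(-5 + 7)) = -54 + ((6 - 3)*6)*(0*2) = -54 + (3*6)*0 = -54 + 18*0 = -54 + 0 = -54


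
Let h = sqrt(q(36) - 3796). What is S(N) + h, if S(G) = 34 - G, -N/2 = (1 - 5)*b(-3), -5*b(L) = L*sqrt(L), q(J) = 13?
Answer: 34 + I*sqrt(3783) - 24*I*sqrt(3)/5 ≈ 34.0 + 53.192*I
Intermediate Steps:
h = I*sqrt(3783) (h = sqrt(13 - 3796) = sqrt(-3783) = I*sqrt(3783) ≈ 61.506*I)
b(L) = -L**(3/2)/5 (b(L) = -L*sqrt(L)/5 = -L**(3/2)/5)
N = 24*I*sqrt(3)/5 (N = -2*(1 - 5)*(-(-3)*I*sqrt(3)/5) = -(-8)*(-(-3)*I*sqrt(3)/5) = -(-8)*3*I*sqrt(3)/5 = -(-24)*I*sqrt(3)/5 = 24*I*sqrt(3)/5 ≈ 8.3138*I)
S(N) + h = (34 - 24*I*sqrt(3)/5) + I*sqrt(3783) = 34 + I*sqrt(3783) - 24*I*sqrt(3)/5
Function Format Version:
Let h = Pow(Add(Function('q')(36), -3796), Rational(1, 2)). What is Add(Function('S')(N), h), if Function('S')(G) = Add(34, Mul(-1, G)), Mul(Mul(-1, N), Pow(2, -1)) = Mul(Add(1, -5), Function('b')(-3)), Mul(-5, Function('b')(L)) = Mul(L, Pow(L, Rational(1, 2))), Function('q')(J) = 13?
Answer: Add(34, Mul(I, Pow(3783, Rational(1, 2))), Mul(Rational(-24, 5), I, Pow(3, Rational(1, 2)))) ≈ Add(34.000, Mul(53.192, I))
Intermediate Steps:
h = Mul(I, Pow(3783, Rational(1, 2))) (h = Pow(Add(13, -3796), Rational(1, 2)) = Pow(-3783, Rational(1, 2)) = Mul(I, Pow(3783, Rational(1, 2))) ≈ Mul(61.506, I))
Function('b')(L) = Mul(Rational(-1, 5), Pow(L, Rational(3, 2))) (Function('b')(L) = Mul(Rational(-1, 5), Mul(L, Pow(L, Rational(1, 2)))) = Mul(Rational(-1, 5), Pow(L, Rational(3, 2))))
N = Mul(Rational(24, 5), I, Pow(3, Rational(1, 2))) (N = Mul(-2, Mul(Add(1, -5), Mul(Rational(-1, 5), Pow(-3, Rational(3, 2))))) = Mul(-2, Mul(-4, Mul(Rational(-1, 5), Mul(-3, I, Pow(3, Rational(1, 2)))))) = Mul(-2, Mul(-4, Mul(Rational(3, 5), I, Pow(3, Rational(1, 2))))) = Mul(-2, Mul(Rational(-12, 5), I, Pow(3, Rational(1, 2)))) = Mul(Rational(24, 5), I, Pow(3, Rational(1, 2))) ≈ Mul(8.3138, I))
Add(Function('S')(N), h) = Add(Add(34, Mul(-1, Mul(Rational(24, 5), I, Pow(3, Rational(1, 2))))), Mul(I, Pow(3783, Rational(1, 2)))) = Add(Add(34, Mul(Rational(-24, 5), I, Pow(3, Rational(1, 2)))), Mul(I, Pow(3783, Rational(1, 2)))) = Add(34, Mul(I, Pow(3783, Rational(1, 2))), Mul(Rational(-24, 5), I, Pow(3, Rational(1, 2))))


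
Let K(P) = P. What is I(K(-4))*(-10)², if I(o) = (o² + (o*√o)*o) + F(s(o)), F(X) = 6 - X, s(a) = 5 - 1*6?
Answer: 2300 + 3200*I ≈ 2300.0 + 3200.0*I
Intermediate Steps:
s(a) = -1 (s(a) = 5 - 6 = -1)
I(o) = 7 + o² + o^(5/2) (I(o) = (o² + (o*√o)*o) + (6 - 1*(-1)) = (o² + o^(3/2)*o) + (6 + 1) = (o² + o^(5/2)) + 7 = 7 + o² + o^(5/2))
I(K(-4))*(-10)² = (7 + (-4)² + (-4)^(5/2))*(-10)² = (7 + 16 + 32*I)*100 = (23 + 32*I)*100 = 2300 + 3200*I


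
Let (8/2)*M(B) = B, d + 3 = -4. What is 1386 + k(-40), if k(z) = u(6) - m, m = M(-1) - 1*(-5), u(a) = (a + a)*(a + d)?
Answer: 5477/4 ≈ 1369.3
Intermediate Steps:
d = -7 (d = -3 - 4 = -7)
M(B) = B/4
u(a) = 2*a*(-7 + a) (u(a) = (a + a)*(a - 7) = (2*a)*(-7 + a) = 2*a*(-7 + a))
m = 19/4 (m = (¼)*(-1) - 1*(-5) = -¼ + 5 = 19/4 ≈ 4.7500)
k(z) = -67/4 (k(z) = 2*6*(-7 + 6) - 1*19/4 = 2*6*(-1) - 19/4 = -12 - 19/4 = -67/4)
1386 + k(-40) = 1386 - 67/4 = 5477/4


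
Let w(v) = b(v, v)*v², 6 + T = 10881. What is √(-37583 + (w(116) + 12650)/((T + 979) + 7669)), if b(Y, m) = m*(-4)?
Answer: I*√14446314106889/19523 ≈ 194.68*I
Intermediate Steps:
T = 10875 (T = -6 + 10881 = 10875)
b(Y, m) = -4*m
w(v) = -4*v³ (w(v) = (-4*v)*v² = -4*v³)
√(-37583 + (w(116) + 12650)/((T + 979) + 7669)) = √(-37583 + (-4*116³ + 12650)/((10875 + 979) + 7669)) = √(-37583 + (-4*1560896 + 12650)/(11854 + 7669)) = √(-37583 + (-6243584 + 12650)/19523) = √(-37583 - 6230934*1/19523) = √(-37583 - 6230934/19523) = √(-739963843/19523) = I*√14446314106889/19523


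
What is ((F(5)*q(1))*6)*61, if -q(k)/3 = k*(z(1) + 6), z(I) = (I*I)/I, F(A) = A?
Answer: -38430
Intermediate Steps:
z(I) = I (z(I) = I**2/I = I)
q(k) = -21*k (q(k) = -3*k*(1 + 6) = -3*k*7 = -21*k)
((F(5)*q(1))*6)*61 = ((5*(-21*1))*6)*61 = ((5*(-21))*6)*61 = -105*6*61 = -630*61 = -38430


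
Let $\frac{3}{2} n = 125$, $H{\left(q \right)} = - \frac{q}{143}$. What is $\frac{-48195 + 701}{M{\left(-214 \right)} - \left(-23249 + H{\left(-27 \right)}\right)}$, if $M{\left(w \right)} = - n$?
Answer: $- \frac{10187463}{4968995} \approx -2.0502$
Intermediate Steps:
$H{\left(q \right)} = - \frac{q}{143}$
$n = \frac{250}{3}$ ($n = \frac{2}{3} \cdot 125 = \frac{250}{3} \approx 83.333$)
$M{\left(w \right)} = - \frac{250}{3}$ ($M{\left(w \right)} = \left(-1\right) \frac{250}{3} = - \frac{250}{3}$)
$\frac{-48195 + 701}{M{\left(-214 \right)} - \left(-23249 + H{\left(-27 \right)}\right)} = \frac{-48195 + 701}{- \frac{250}{3} + \left(23249 - \left(- \frac{1}{143}\right) \left(-27\right)\right)} = - \frac{47494}{- \frac{250}{3} + \left(23249 - \frac{27}{143}\right)} = - \frac{47494}{- \frac{250}{3} + \frac{3324580}{143}} = - \frac{47494}{\frac{9937990}{429}} = \left(-47494\right) \frac{429}{9937990} = - \frac{10187463}{4968995}$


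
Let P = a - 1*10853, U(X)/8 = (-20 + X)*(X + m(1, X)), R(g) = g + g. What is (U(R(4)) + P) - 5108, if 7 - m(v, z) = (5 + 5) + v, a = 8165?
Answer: -8180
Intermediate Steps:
m(v, z) = -3 - v (m(v, z) = 7 - ((5 + 5) + v) = 7 - (10 + v) = 7 + (-10 - v) = -3 - v)
R(g) = 2*g
U(X) = 8*(-20 + X)*(-4 + X) (U(X) = 8*((-20 + X)*(X + (-3 - 1*1))) = 8*((-20 + X)*(X + (-3 - 1))) = 8*((-20 + X)*(X - 4)) = 8*((-20 + X)*(-4 + X)) = 8*(-20 + X)*(-4 + X))
P = -2688 (P = 8165 - 1*10853 = 8165 - 10853 = -2688)
(U(R(4)) + P) - 5108 = ((640 - 384*4 + 8*(2*4)²) - 2688) - 5108 = ((640 - 192*8 + 8*8²) - 2688) - 5108 = ((640 - 1536 + 8*64) - 2688) - 5108 = ((640 - 1536 + 512) - 2688) - 5108 = (-384 - 2688) - 5108 = -3072 - 5108 = -8180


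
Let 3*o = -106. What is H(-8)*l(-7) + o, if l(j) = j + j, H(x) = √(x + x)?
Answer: -106/3 - 56*I ≈ -35.333 - 56.0*I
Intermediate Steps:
o = -106/3 (o = (⅓)*(-106) = -106/3 ≈ -35.333)
H(x) = √2*√x (H(x) = √(2*x) = √2*√x)
l(j) = 2*j
H(-8)*l(-7) + o = (√2*√(-8))*(2*(-7)) - 106/3 = (√2*(2*I*√2))*(-14) - 106/3 = (4*I)*(-14) - 106/3 = -56*I - 106/3 = -106/3 - 56*I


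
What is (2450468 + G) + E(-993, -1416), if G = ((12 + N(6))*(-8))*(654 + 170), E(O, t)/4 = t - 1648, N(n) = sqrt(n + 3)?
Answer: 2339332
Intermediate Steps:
N(n) = sqrt(3 + n)
E(O, t) = -6592 + 4*t (E(O, t) = 4*(t - 1648) = 4*(-1648 + t) = -6592 + 4*t)
G = -98880 (G = ((12 + sqrt(3 + 6))*(-8))*(654 + 170) = ((12 + sqrt(9))*(-8))*824 = ((12 + 3)*(-8))*824 = (15*(-8))*824 = -120*824 = -98880)
(2450468 + G) + E(-993, -1416) = (2450468 - 98880) + (-6592 + 4*(-1416)) = 2351588 + (-6592 - 5664) = 2351588 - 12256 = 2339332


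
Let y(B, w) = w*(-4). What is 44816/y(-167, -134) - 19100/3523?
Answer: 18456146/236041 ≈ 78.190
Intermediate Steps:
y(B, w) = -4*w
44816/y(-167, -134) - 19100/3523 = 44816/((-4*(-134))) - 19100/3523 = 44816/536 - 19100*1/3523 = 44816*(1/536) - 19100/3523 = 5602/67 - 19100/3523 = 18456146/236041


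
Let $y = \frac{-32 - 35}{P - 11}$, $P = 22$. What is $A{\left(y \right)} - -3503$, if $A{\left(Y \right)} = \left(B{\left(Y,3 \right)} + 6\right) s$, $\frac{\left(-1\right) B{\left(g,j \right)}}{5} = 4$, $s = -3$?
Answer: $3545$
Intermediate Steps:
$B{\left(g,j \right)} = -20$ ($B{\left(g,j \right)} = \left(-5\right) 4 = -20$)
$y = - \frac{67}{11}$ ($y = \frac{-32 - 35}{22 - 11} = - \frac{67}{11} \approx -6.0909$)
$A{\left(Y \right)} = 42$ ($A{\left(Y \right)} = \left(-20 + 6\right) \left(-3\right) = \left(-14\right) \left(-3\right) = 42$)
$A{\left(y \right)} - -3503 = 42 - -3503 = 42 + 3503 = 3545$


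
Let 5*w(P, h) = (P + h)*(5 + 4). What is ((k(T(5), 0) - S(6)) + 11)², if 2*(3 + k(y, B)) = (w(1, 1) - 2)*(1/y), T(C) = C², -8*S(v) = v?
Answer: 19280881/250000 ≈ 77.124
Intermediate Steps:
S(v) = -v/8
w(P, h) = 9*P/5 + 9*h/5 (w(P, h) = ((P + h)*(5 + 4))/5 = ((P + h)*9)/5 = (9*P + 9*h)/5 = 9*P/5 + 9*h/5)
k(y, B) = -3 + 4/(5*y) (k(y, B) = -3 + ((((9/5)*1 + (9/5)*1) - 2)*(1/y))/2 = -3 + (((9/5 + 9/5) - 2)/y)/2 = -3 + ((18/5 - 2)/y)/2 = -3 + (8/(5*y))/2 = -3 + 4/(5*y))
((k(T(5), 0) - S(6)) + 11)² = (((-3 + 4/(5*(5²))) - (-1)*6/8) + 11)² = (((-3 + (⅘)/25) - 1*(-¾)) + 11)² = (((-3 + (⅘)*(1/25)) + ¾) + 11)² = (((-3 + 4/125) + ¾) + 11)² = ((-371/125 + ¾) + 11)² = (-1109/500 + 11)² = (4391/500)² = 19280881/250000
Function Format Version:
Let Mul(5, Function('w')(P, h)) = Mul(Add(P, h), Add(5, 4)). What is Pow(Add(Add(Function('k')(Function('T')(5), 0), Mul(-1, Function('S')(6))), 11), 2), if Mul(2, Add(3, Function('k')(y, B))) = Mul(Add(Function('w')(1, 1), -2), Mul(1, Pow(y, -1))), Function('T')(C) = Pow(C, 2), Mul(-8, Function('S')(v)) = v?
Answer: Rational(19280881, 250000) ≈ 77.124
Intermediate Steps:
Function('S')(v) = Mul(Rational(-1, 8), v)
Function('w')(P, h) = Add(Mul(Rational(9, 5), P), Mul(Rational(9, 5), h)) (Function('w')(P, h) = Mul(Rational(1, 5), Mul(Add(P, h), Add(5, 4))) = Mul(Rational(1, 5), Mul(Add(P, h), 9)) = Mul(Rational(1, 5), Add(Mul(9, P), Mul(9, h))) = Add(Mul(Rational(9, 5), P), Mul(Rational(9, 5), h)))
Function('k')(y, B) = Add(-3, Mul(Rational(4, 5), Pow(y, -1))) (Function('k')(y, B) = Add(-3, Mul(Rational(1, 2), Mul(Add(Add(Mul(Rational(9, 5), 1), Mul(Rational(9, 5), 1)), -2), Mul(1, Pow(y, -1))))) = Add(-3, Mul(Rational(1, 2), Mul(Add(Add(Rational(9, 5), Rational(9, 5)), -2), Pow(y, -1)))) = Add(-3, Mul(Rational(1, 2), Mul(Add(Rational(18, 5), -2), Pow(y, -1)))) = Add(-3, Mul(Rational(1, 2), Mul(Rational(8, 5), Pow(y, -1)))) = Add(-3, Mul(Rational(4, 5), Pow(y, -1))))
Pow(Add(Add(Function('k')(Function('T')(5), 0), Mul(-1, Function('S')(6))), 11), 2) = Pow(Add(Add(Add(-3, Mul(Rational(4, 5), Pow(Pow(5, 2), -1))), Mul(-1, Mul(Rational(-1, 8), 6))), 11), 2) = Pow(Add(Add(Add(-3, Mul(Rational(4, 5), Pow(25, -1))), Mul(-1, Rational(-3, 4))), 11), 2) = Pow(Add(Add(Add(-3, Mul(Rational(4, 5), Rational(1, 25))), Rational(3, 4)), 11), 2) = Pow(Add(Add(Add(-3, Rational(4, 125)), Rational(3, 4)), 11), 2) = Pow(Add(Add(Rational(-371, 125), Rational(3, 4)), 11), 2) = Pow(Add(Rational(-1109, 500), 11), 2) = Pow(Rational(4391, 500), 2) = Rational(19280881, 250000)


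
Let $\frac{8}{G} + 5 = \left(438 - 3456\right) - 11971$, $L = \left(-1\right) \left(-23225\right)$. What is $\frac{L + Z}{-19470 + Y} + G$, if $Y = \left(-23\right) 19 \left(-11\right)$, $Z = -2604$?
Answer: $- \frac{154654289}{109928511} \approx -1.4069$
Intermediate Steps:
$L = 23225$
$Y = 4807$ ($Y = \left(-437\right) \left(-11\right) = 4807$)
$G = - \frac{4}{7497}$ ($G = \frac{8}{-5 + \left(\left(438 - 3456\right) - 11971\right)} = \frac{8}{-5 - 14989} = \frac{8}{-14994} = 8 \left(- \frac{1}{14994}\right) = - \frac{4}{7497} \approx -0.00053355$)
$\frac{L + Z}{-19470 + Y} + G = \frac{23225 - 2604}{-19470 + 4807} - \frac{4}{7497} = \frac{20621}{-14663} - \frac{4}{7497} = 20621 \left(- \frac{1}{14663}\right) - \frac{4}{7497} = - \frac{20621}{14663} - \frac{4}{7497} = - \frac{154654289}{109928511}$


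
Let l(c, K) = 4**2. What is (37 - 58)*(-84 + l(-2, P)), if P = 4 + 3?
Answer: 1428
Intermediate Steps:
P = 7
l(c, K) = 16
(37 - 58)*(-84 + l(-2, P)) = (37 - 58)*(-84 + 16) = -21*(-68) = 1428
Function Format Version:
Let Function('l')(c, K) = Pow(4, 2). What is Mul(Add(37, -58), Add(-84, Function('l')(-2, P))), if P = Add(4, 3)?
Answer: 1428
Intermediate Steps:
P = 7
Function('l')(c, K) = 16
Mul(Add(37, -58), Add(-84, Function('l')(-2, P))) = Mul(Add(37, -58), Add(-84, 16)) = Mul(-21, -68) = 1428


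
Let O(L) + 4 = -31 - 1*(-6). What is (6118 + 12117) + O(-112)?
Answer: 18206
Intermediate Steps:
O(L) = -29 (O(L) = -4 + (-31 - 1*(-6)) = -4 + (-31 + 6) = -4 - 25 = -29)
(6118 + 12117) + O(-112) = (6118 + 12117) - 29 = 18235 - 29 = 18206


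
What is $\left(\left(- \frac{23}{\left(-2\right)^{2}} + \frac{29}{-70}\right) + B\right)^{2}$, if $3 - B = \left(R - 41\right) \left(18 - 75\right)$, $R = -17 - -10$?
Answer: $\frac{147059211289}{19600} \approx 7.503 \cdot 10^{6}$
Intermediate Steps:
$R = -7$ ($R = -17 + 10 = -7$)
$B = -2733$ ($B = 3 - \left(-7 - 41\right) \left(18 - 75\right) = 3 - \left(-48\right) \left(-57\right) = 3 - 2736 = -2733$)
$\left(\left(- \frac{23}{\left(-2\right)^{2}} + \frac{29}{-70}\right) + B\right)^{2} = \left(\left(- \frac{23}{\left(-2\right)^{2}} + \frac{29}{-70}\right) - 2733\right)^{2} = \left(\left(- \frac{23}{4} + 29 \left(- \frac{1}{70}\right)\right) - 2733\right)^{2} = \left(\left(\left(-23\right) \frac{1}{4} - \frac{29}{70}\right) - 2733\right)^{2} = \left(\left(- \frac{23}{4} - \frac{29}{70}\right) - 2733\right)^{2} = \left(- \frac{863}{140} - 2733\right)^{2} = \left(- \frac{383483}{140}\right)^{2} = \frac{147059211289}{19600}$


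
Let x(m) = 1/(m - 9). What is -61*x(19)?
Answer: -61/10 ≈ -6.1000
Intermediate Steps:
x(m) = 1/(-9 + m)
-61*x(19) = -61/(-9 + 19) = -61/10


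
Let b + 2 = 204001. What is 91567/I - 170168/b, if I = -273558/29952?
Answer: -734300819080/73235641 ≈ -10027.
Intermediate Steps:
I = -45593/4992 (I = -273558*1/29952 = -45593/4992 ≈ -9.1332)
b = 203999 (b = -2 + 204001 = 203999)
91567/I - 170168/b = 91567/(-45593/4992) - 170168/203999 = 91567*(-4992/45593) - 170168*1/203999 = -3599232/359 - 170168/203999 = -734300819080/73235641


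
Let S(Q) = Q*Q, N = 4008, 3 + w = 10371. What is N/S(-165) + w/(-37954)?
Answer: -21691528/172216275 ≈ -0.12596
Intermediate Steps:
w = 10368 (w = -3 + 10371 = 10368)
S(Q) = Q²
N/S(-165) + w/(-37954) = 4008/((-165)²) + 10368/(-37954) = 4008/27225 + 10368*(-1/37954) = 4008*(1/27225) - 5184/18977 = 1336/9075 - 5184/18977 = -21691528/172216275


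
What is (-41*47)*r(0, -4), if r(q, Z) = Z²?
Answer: -30832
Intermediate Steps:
(-41*47)*r(0, -4) = -41*47*(-4)² = -1927*16 = -30832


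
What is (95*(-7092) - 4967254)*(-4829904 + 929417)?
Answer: 22002623764078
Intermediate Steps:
(95*(-7092) - 4967254)*(-4829904 + 929417) = (-673740 - 4967254)*(-3900487) = -5640994*(-3900487) = 22002623764078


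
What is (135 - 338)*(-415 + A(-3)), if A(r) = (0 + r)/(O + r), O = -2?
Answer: 420616/5 ≈ 84123.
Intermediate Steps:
A(r) = r/(-2 + r) (A(r) = (0 + r)/(-2 + r) = r/(-2 + r))
(135 - 338)*(-415 + A(-3)) = (135 - 338)*(-415 - 3/(-2 - 3)) = -203*(-415 - 3/(-5)) = -203*(-415 - 3*(-⅕)) = -203*(-415 + ⅗) = -203*(-2072/5) = 420616/5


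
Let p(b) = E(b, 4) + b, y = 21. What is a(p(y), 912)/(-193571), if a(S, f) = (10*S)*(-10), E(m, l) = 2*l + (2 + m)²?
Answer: 55800/193571 ≈ 0.28827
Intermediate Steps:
E(m, l) = (2 + m)² + 2*l
p(b) = 8 + b + (2 + b)² (p(b) = ((2 + b)² + 2*4) + b = ((2 + b)² + 8) + b = (8 + (2 + b)²) + b = 8 + b + (2 + b)²)
a(S, f) = -100*S
a(p(y), 912)/(-193571) = -100*(8 + 21 + (2 + 21)²)/(-193571) = -100*(8 + 21 + 23²)*(-1/193571) = -100*(8 + 21 + 529)*(-1/193571) = -100*558*(-1/193571) = -55800*(-1/193571) = 55800/193571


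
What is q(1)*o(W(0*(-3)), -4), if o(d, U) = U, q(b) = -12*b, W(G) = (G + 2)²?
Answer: 48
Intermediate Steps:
W(G) = (2 + G)²
q(1)*o(W(0*(-3)), -4) = -12*1*(-4) = -12*(-4) = 48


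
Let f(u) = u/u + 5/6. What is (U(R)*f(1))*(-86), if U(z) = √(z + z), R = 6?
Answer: -946*√3/3 ≈ -546.17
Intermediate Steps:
f(u) = 11/6 (f(u) = 1 + 5*(⅙) = 1 + ⅚ = 11/6)
U(z) = √2*√z (U(z) = √(2*z) = √2*√z)
(U(R)*f(1))*(-86) = ((√2*√6)*(11/6))*(-86) = ((2*√3)*(11/6))*(-86) = (11*√3/3)*(-86) = -946*√3/3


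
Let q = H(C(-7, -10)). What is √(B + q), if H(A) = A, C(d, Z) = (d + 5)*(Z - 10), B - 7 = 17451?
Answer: √17498 ≈ 132.28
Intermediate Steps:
B = 17458 (B = 7 + 17451 = 17458)
C(d, Z) = (-10 + Z)*(5 + d) (C(d, Z) = (5 + d)*(-10 + Z) = (-10 + Z)*(5 + d))
q = 40 (q = -50 - 10*(-7) + 5*(-10) - 10*(-7) = -50 + 70 - 50 + 70 = 40)
√(B + q) = √(17458 + 40) = √17498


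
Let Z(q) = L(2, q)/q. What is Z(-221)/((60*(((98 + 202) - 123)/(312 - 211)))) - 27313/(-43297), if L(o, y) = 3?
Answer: 21363679423/33872974980 ≈ 0.63070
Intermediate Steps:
Z(q) = 3/q
Z(-221)/((60*(((98 + 202) - 123)/(312 - 211)))) - 27313/(-43297) = (3/(-221))/((60*(((98 + 202) - 123)/(312 - 211)))) - 27313/(-43297) = (3*(-1/221))/((60*((300 - 123)/101))) - 27313*(-1/43297) = -3/(221*(60*(177*(1/101)))) + 27313/43297 = -3/(221*(60*(177/101))) + 27313/43297 = -3/(221*10620/101) + 27313/43297 = -3/221*101/10620 + 27313/43297 = -101/782340 + 27313/43297 = 21363679423/33872974980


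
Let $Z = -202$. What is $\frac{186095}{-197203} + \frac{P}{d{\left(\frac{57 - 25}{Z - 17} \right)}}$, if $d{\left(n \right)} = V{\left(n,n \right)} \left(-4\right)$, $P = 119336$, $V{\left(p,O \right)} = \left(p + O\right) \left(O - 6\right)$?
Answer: $- \frac{141093793322951}{8493927616} \approx -16611.0$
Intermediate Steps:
$V{\left(p,O \right)} = \left(-6 + O\right) \left(O + p\right)$ ($V{\left(p,O \right)} = \left(O + p\right) \left(-6 + O\right) = \left(-6 + O\right) \left(O + p\right)$)
$d{\left(n \right)} = - 8 n^{2} + 48 n$ ($d{\left(n \right)} = \left(n^{2} - 6 n - 6 n + n n\right) \left(-4\right) = \left(n^{2} - 6 n - 6 n + n^{2}\right) \left(-4\right) = \left(- 12 n + 2 n^{2}\right) \left(-4\right) = - 8 n^{2} + 48 n$)
$\frac{186095}{-197203} + \frac{P}{d{\left(\frac{57 - 25}{Z - 17} \right)}} = \frac{186095}{-197203} + \frac{119336}{8 \frac{57 - 25}{-202 - 17} \left(6 - \frac{57 - 25}{-202 - 17}\right)} = 186095 \left(- \frac{1}{197203}\right) + \frac{119336}{8 \frac{32}{-219} \left(6 - \frac{32}{-219}\right)} = - \frac{186095}{197203} + \frac{119336}{8 \cdot 32 \left(- \frac{1}{219}\right) \left(6 - 32 \left(- \frac{1}{219}\right)\right)} = - \frac{186095}{197203} + \frac{119336}{8 \left(- \frac{32}{219}\right) \left(6 - - \frac{32}{219}\right)} = - \frac{186095}{197203} + \frac{119336}{8 \left(- \frac{32}{219}\right) \left(6 + \frac{32}{219}\right)} = - \frac{186095}{197203} + \frac{119336}{8 \left(- \frac{32}{219}\right) \frac{1346}{219}} = - \frac{186095}{197203} + \frac{119336}{- \frac{344576}{47961}} = - \frac{186095}{197203} + 119336 \left(- \frac{47961}{344576}\right) = - \frac{186095}{197203} - \frac{715434237}{43072} = - \frac{141093793322951}{8493927616}$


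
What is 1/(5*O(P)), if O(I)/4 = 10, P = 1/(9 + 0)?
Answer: 1/200 ≈ 0.0050000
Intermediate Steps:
P = 1/9 ≈ 0.11111
O(I) = 40 (O(I) = 4*10 = 40)
1/(5*O(P)) = 1/(5*40) = 1/200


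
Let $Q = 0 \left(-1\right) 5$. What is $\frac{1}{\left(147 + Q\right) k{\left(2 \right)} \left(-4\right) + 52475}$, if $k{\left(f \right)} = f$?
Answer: $\frac{1}{51299} \approx 1.9494 \cdot 10^{-5}$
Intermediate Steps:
$Q = 0$ ($Q = 0 \cdot 5 = 0$)
$\frac{1}{\left(147 + Q\right) k{\left(2 \right)} \left(-4\right) + 52475} = \frac{1}{\left(147 + 0\right) 2 \left(-4\right) + 52475} = \frac{1}{147 \left(-8\right) + 52475} = \frac{1}{-1176 + 52475} = \frac{1}{51299}$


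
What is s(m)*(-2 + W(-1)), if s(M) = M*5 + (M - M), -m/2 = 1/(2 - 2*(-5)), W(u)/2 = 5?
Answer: -20/3 ≈ -6.6667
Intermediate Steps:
W(u) = 10 (W(u) = 2*5 = 10)
m = -1/6 (m = -2/(2 - 2*(-5)) = -2/(2 + 10) = -2/12 = -2*1/12 = -1/6 ≈ -0.16667)
s(M) = 5*M (s(M) = 5*M + 0 = 5*M)
s(m)*(-2 + W(-1)) = (5*(-1/6))*(-2 + 10) = -5/6*8 = -20/3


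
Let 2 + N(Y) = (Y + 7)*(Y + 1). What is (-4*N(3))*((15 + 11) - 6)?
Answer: -3040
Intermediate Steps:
N(Y) = -2 + (1 + Y)*(7 + Y) (N(Y) = -2 + (Y + 7)*(Y + 1) = -2 + (7 + Y)*(1 + Y) = -2 + (1 + Y)*(7 + Y))
(-4*N(3))*((15 + 11) - 6) = (-4*(5 + 3**2 + 8*3))*((15 + 11) - 6) = (-4*(5 + 9 + 24))*(26 - 6) = -4*38*20 = -152*20 = -3040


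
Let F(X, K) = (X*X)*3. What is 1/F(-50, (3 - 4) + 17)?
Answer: 1/7500 ≈ 0.00013333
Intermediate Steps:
F(X, K) = 3*X² (F(X, K) = X²*3 = 3*X²)
1/F(-50, (3 - 4) + 17) = 1/(3*(-50)²) = 1/(3*2500) = 1/7500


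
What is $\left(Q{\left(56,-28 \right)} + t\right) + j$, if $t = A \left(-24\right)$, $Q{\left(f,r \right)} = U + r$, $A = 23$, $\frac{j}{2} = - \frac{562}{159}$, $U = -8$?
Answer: $- \frac{94616}{159} \approx -595.07$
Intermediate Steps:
$j = - \frac{1124}{159}$ ($j = 2 \left(- \frac{562}{159}\right) = - \frac{1124}{159} \approx -7.0692$)
$Q{\left(f,r \right)} = -8 + r$
$t = -552$ ($t = 23 \left(-24\right) = -552$)
$\left(Q{\left(56,-28 \right)} + t\right) + j = \left(\left(-8 - 28\right) - 552\right) - \frac{1124}{159} = \left(-36 - 552\right) - \frac{1124}{159} = -588 - \frac{1124}{159} = - \frac{94616}{159}$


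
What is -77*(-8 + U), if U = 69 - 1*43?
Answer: -1386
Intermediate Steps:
U = 26 (U = 69 - 43 = 26)
-77*(-8 + U) = -77*(-8 + 26) = -77*18 = -1386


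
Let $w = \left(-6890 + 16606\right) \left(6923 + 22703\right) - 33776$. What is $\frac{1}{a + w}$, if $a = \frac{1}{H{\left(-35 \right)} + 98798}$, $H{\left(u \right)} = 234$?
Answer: $\frac{99032}{28502641558081} \approx 3.4745 \cdot 10^{-9}$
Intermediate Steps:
$w = 287812440$ ($w = 9716 \cdot 29626 - 33776 = 287846216 - 33776 = 287812440$)
$a = \frac{1}{99032}$ ($a = \frac{1}{234 + 98798} = \frac{1}{99032} \approx 1.0098 \cdot 10^{-5}$)
$\frac{1}{a + w} = \frac{1}{\frac{1}{99032} + 287812440} = \frac{1}{\frac{28502641558081}{99032}} = \frac{99032}{28502641558081}$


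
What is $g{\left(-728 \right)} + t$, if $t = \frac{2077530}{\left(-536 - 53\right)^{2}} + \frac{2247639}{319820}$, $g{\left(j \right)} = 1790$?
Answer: $\frac{200048759667919}{110952274220} \approx 1803.0$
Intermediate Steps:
$t = \frac{1444188814119}{110952274220}$ ($t = \frac{2077530}{\left(-589\right)^{2}} + 2247639 \cdot \frac{1}{319820} = \frac{2077530}{346921} + \frac{2247639}{319820} = \frac{1444188814119}{110952274220} \approx 13.016$)
$g{\left(-728 \right)} + t = 1790 + \frac{1444188814119}{110952274220} = \frac{200048759667919}{110952274220}$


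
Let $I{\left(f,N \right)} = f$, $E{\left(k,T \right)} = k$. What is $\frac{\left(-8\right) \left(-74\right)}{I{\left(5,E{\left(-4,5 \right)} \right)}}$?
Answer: $\frac{592}{5} \approx 118.4$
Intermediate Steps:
$\frac{\left(-8\right) \left(-74\right)}{I{\left(5,E{\left(-4,5 \right)} \right)}} = \frac{\left(-8\right) \left(-74\right)}{5} = 592 \cdot \frac{1}{5} = \frac{592}{5}$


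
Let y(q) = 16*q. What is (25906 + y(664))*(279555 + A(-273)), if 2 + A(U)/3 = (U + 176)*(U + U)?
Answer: 16016030550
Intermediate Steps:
A(U) = -6 + 6*U*(176 + U) (A(U) = -6 + 3*((U + 176)*(U + U)) = -6 + 3*((176 + U)*(2*U)) = -6 + 3*(2*U*(176 + U)) = -6 + 6*U*(176 + U))
(25906 + y(664))*(279555 + A(-273)) = (25906 + 16*664)*(279555 + (-6 + 6*(-273)² + 1056*(-273))) = (25906 + 10624)*(279555 + (-6 + 6*74529 - 288288)) = 36530*(279555 + (-6 + 447174 - 288288)) = 36530*(279555 + 158880) = 36530*438435 = 16016030550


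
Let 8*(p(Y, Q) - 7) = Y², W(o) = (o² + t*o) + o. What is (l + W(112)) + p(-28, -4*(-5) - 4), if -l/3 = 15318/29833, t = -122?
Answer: -26985153/29833 ≈ -904.54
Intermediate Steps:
W(o) = o² - 121*o (W(o) = (o² - 122*o) + o = o² - 121*o)
p(Y, Q) = 7 + Y²/8
l = -45954/29833 ≈ -1.5404
(l + W(112)) + p(-28, -4*(-5) - 4) = (-45954/29833 + 112*(-121 + 112)) + (7 + (⅛)*(-28)²) = (-45954/29833 + 112*(-9)) + (7 + (⅛)*784) = (-45954/29833 - 1008) + (7 + 98) = -30117618/29833 + 105 = -26985153/29833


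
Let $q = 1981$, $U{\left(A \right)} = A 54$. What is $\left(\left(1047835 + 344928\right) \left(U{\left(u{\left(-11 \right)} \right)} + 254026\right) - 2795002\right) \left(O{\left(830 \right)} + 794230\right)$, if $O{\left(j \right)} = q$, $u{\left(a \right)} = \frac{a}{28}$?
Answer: $\frac{3943409676618190623}{14} \approx 2.8167 \cdot 10^{17}$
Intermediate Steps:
$u{\left(a \right)} = \frac{a}{28}$ ($u{\left(a \right)} = a \frac{1}{28} = \frac{a}{28}$)
$U{\left(A \right)} = 54 A$
$O{\left(j \right)} = 1981$
$\left(\left(1047835 + 344928\right) \left(U{\left(u{\left(-11 \right)} \right)} + 254026\right) - 2795002\right) \left(O{\left(830 \right)} + 794230\right) = \left(\left(1047835 + 344928\right) \left(54 \cdot \frac{1}{28} \left(-11\right) + 254026\right) - 2795002\right) \left(1981 + 794230\right) = \left(1392763 \left(54 \left(- \frac{11}{28}\right) + 254026\right) - 2795002\right) 796211 = \left(1392763 \left(- \frac{297}{14} + 254026\right) - 2795002\right) 796211 = \left(1392763 \cdot \frac{3556067}{14} - 2795002\right) 796211 = \left(\frac{4952758543121}{14} - 2795002\right) 796211 = \frac{4952719413093}{14} \cdot 796211 = \frac{3943409676618190623}{14}$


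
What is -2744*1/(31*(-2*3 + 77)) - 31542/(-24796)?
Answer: 691859/27287998 ≈ 0.025354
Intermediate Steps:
-2744*1/(31*(-2*3 + 77)) - 31542/(-24796) = -2744*1/(31*(-6 + 77)) - 31542*(-1/24796) = -2744/(31*71) + 15771/12398 = -2744/2201 + 15771/12398 = 691859/27287998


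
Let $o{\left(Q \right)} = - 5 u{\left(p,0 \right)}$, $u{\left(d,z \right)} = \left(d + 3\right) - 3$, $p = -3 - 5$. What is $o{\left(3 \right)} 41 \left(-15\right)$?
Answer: $-24600$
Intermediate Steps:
$p = -8$ ($p = -3 - 5 = -8$)
$u{\left(d,z \right)} = d$ ($u{\left(d,z \right)} = \left(3 + d\right) - 3 = d$)
$o{\left(Q \right)} = 40$ ($o{\left(Q \right)} = \left(-5\right) \left(-8\right) = 40$)
$o{\left(3 \right)} 41 \left(-15\right) = 40 \cdot 41 \left(-15\right) = 1640 \left(-15\right) = -24600$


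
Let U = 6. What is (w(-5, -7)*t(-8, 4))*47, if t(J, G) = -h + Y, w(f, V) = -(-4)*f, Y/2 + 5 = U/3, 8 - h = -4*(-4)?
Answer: -1880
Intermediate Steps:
h = -8 (h = 8 - (-4)*(-4) = 8 - 1*16 = 8 - 16 = -8)
Y = -6 (Y = -10 + 2*(6/3) = -10 + 2*(6*(⅓)) = -10 + 2*2 = -10 + 4 = -6)
w(f, V) = 4*f
t(J, G) = 2 (t(J, G) = -1*(-8) - 6 = 8 - 6 = 2)
(w(-5, -7)*t(-8, 4))*47 = ((4*(-5))*2)*47 = -20*2*47 = -40*47 = -1880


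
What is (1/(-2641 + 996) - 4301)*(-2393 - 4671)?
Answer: 49978831344/1645 ≈ 3.0382e+7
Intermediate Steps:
(1/(-2641 + 996) - 4301)*(-2393 - 4671) = (1/(-1645) - 4301)*(-7064) = (-1/1645 - 4301)*(-7064) = -7075146/1645*(-7064) = 49978831344/1645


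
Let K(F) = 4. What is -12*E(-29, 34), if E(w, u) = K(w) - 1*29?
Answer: 300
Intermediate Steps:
E(w, u) = -25 (E(w, u) = 4 - 1*29 = 4 - 29 = -25)
-12*E(-29, 34) = -12*(-25) = 300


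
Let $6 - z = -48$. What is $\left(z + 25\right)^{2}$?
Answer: $6241$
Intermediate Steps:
$z = 54$ ($z = 6 - -48 = 6 + 48 = 54$)
$\left(z + 25\right)^{2} = \left(54 + 25\right)^{2} = 79^{2} = 6241$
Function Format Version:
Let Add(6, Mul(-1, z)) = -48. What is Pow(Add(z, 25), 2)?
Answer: 6241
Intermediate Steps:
z = 54 (z = Add(6, Mul(-1, -48)) = Add(6, 48) = 54)
Pow(Add(z, 25), 2) = Pow(Add(54, 25), 2) = Pow(79, 2) = 6241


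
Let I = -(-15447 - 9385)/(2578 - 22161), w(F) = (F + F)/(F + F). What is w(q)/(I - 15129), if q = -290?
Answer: -19583/296296039 ≈ -6.6093e-5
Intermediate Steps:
w(F) = 1 (w(F) = (2*F)/((2*F)) = (2*F)*(1/(2*F)) = 1)
I = -24832/19583 (I = -(-24832)/(-19583) = -(-24832)*(-1)/19583 = -1*24832/19583 = -24832/19583 ≈ -1.2680)
w(q)/(I - 15129) = 1/(-24832/19583 - 15129) = 1/(-296296039/19583) = 1*(-19583/296296039) = -19583/296296039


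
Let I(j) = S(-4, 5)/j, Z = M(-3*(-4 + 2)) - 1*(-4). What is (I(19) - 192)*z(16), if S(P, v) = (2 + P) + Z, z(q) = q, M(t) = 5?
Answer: -58256/19 ≈ -3066.1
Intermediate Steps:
Z = 9 (Z = 5 - 1*(-4) = 5 + 4 = 9)
S(P, v) = 11 + P (S(P, v) = (2 + P) + 9 = 11 + P)
I(j) = 7/j (I(j) = (11 - 4)/j = 7/j)
(I(19) - 192)*z(16) = (7/19 - 192)*16 = -3641/19*16 = -58256/19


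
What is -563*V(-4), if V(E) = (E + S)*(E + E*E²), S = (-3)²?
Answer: 191420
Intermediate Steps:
S = 9
V(E) = (9 + E)*(E + E³) (V(E) = (E + 9)*(E + E*E²) = (9 + E)*(E + E³))
-563*V(-4) = -563*(-4*(9 - 4 + (-4)³ + 9*(-4)²)) = -563*(-4*(9 - 4 - 64 + 9*16)) = -563*(-4*(9 - 4 - 64 + 144)) = -563*(-4*85) = -563*(-340) = -1*(-191420) = 191420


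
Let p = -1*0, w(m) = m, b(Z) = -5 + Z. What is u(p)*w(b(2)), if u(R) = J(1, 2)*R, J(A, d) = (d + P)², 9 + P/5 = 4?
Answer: 0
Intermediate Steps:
P = -25 (P = -45 + 5*4 = -45 + 20 = -25)
p = 0
J(A, d) = (-25 + d)² (J(A, d) = (d - 25)² = (-25 + d)²)
u(R) = 529*R (u(R) = (-25 + 2)²*R = (-23)²*R = 529*R)
u(p)*w(b(2)) = (529*0)*(-5 + 2) = 0*(-3) = 0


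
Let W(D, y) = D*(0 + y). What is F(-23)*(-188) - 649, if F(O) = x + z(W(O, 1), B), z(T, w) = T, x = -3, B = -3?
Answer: 4239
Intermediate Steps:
W(D, y) = D*y
F(O) = -3 + O (F(O) = -3 + O*1 = -3 + O)
F(-23)*(-188) - 649 = (-3 - 23)*(-188) - 649 = -26*(-188) - 649 = 4888 - 649 = 4239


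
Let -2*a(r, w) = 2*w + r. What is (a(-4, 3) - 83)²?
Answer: 7056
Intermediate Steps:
a(r, w) = -w - r/2 (a(r, w) = -(2*w + r)/2 = -(r + 2*w)/2 = -w - r/2)
(a(-4, 3) - 83)² = ((-1*3 - ½*(-4)) - 83)² = ((-3 + 2) - 83)² = (-1 - 83)² = (-84)² = 7056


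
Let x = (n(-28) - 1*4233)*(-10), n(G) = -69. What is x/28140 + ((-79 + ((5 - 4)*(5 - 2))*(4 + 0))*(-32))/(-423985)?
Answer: 302991709/198848965 ≈ 1.5237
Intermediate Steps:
x = 43020 (x = (-69 - 1*4233)*(-10) = (-69 - 4233)*(-10) = -4302*(-10) = 43020)
x/28140 + ((-79 + ((5 - 4)*(5 - 2))*(4 + 0))*(-32))/(-423985) = 43020/28140 + ((-79 + ((5 - 4)*(5 - 2))*(4 + 0))*(-32))/(-423985) = 43020*(1/28140) + ((-79 + (1*3)*4)*(-32))*(-1/423985) = 717/469 + ((-79 + 3*4)*(-32))*(-1/423985) = 717/469 + ((-79 + 12)*(-32))*(-1/423985) = 717/469 - 67*(-32)*(-1/423985) = 717/469 + 2144*(-1/423985) = 717/469 - 2144/423985 = 302991709/198848965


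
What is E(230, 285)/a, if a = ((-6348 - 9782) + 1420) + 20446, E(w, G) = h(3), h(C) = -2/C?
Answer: -1/8604 ≈ -0.00011622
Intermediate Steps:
E(w, G) = -⅔ (E(w, G) = -2/3 = -2*⅓ = -⅔)
a = 5736 (a = (-16130 + 1420) + 20446 = -14710 + 20446 = 5736)
E(230, 285)/a = -⅔/5736 = -⅔*1/5736 = -1/8604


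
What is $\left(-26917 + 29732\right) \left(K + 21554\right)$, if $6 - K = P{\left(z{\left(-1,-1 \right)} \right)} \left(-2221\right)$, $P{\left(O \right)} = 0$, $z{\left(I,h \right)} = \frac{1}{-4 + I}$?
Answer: $60691400$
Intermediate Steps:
$K = 6$ ($K = 6 - 0 \left(-2221\right) = 6 - 0 = 6 + 0 = 6$)
$\left(-26917 + 29732\right) \left(K + 21554\right) = \left(-26917 + 29732\right) \left(6 + 21554\right) = 2815 \cdot 21560 = 60691400$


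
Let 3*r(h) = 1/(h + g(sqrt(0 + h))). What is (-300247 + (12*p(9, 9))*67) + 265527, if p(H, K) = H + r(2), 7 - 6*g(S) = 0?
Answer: -520588/19 ≈ -27399.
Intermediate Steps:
g(S) = 7/6 (g(S) = 7/6 - 1/6*0 = 7/6 + 0 = 7/6)
r(h) = 1/(3*(7/6 + h)) (r(h) = 1/(3*(h + 7/6)) = 1/(3*(7/6 + h)))
p(H, K) = 2/19 + H (p(H, K) = H + 2/(7 + 6*2) = H + 2/(7 + 12) = H + 2/19 = 2/19 + H)
(-300247 + (12*p(9, 9))*67) + 265527 = (-300247 + (12*(2/19 + 9))*67) + 265527 = (-300247 + (12*(173/19))*67) + 265527 = (-300247 + (2076/19)*67) + 265527 = (-300247 + 139092/19) + 265527 = -5565601/19 + 265527 = -520588/19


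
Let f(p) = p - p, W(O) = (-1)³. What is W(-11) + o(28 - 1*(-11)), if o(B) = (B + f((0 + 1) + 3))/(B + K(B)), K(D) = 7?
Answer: -7/46 ≈ -0.15217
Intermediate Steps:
W(O) = -1
f(p) = 0
o(B) = B/(7 + B) (o(B) = (B + 0)/(B + 7) = B/(7 + B))
W(-11) + o(28 - 1*(-11)) = -1 + (28 - 1*(-11))/(7 + (28 - 1*(-11))) = -1 + (28 + 11)/(7 + (28 + 11)) = -1 + 39/(7 + 39) = -1 + 39/46 = -7/46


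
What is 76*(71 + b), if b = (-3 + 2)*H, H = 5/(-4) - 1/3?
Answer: 16549/3 ≈ 5516.3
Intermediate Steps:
H = -19/12 (H = 5*(-1/4) - 1*1/3 = -5/4 - 1/3 = -19/12 ≈ -1.5833)
b = 19/12 (b = (-3 + 2)*(-19/12) = -1*(-19/12) = 19/12 ≈ 1.5833)
76*(71 + b) = 76*(71 + 19/12) = 76*(871/12) = 16549/3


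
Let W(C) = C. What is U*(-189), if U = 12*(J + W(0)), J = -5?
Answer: 11340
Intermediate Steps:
U = -60 (U = 12*(-5 + 0) = 12*(-5) = -60)
U*(-189) = -60*(-189) = 11340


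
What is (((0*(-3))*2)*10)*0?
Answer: 0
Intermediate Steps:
(((0*(-3))*2)*10)*0 = ((0*2)*10)*0 = (0*10)*0 = 0*0 = 0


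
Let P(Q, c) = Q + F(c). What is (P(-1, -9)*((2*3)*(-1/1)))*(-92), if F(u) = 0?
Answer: -552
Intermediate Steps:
P(Q, c) = Q (P(Q, c) = Q + 0 = Q)
(P(-1, -9)*((2*3)*(-1/1)))*(-92) = -2*3*(-1/1)*(-92) = -6*(-1*1)*(-92) = -6*(-1)*(-92) = -1*(-6)*(-92) = 6*(-92) = -552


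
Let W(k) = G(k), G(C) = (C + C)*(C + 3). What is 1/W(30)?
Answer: 1/1980 ≈ 0.00050505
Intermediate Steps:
G(C) = 2*C*(3 + C) (G(C) = (2*C)*(3 + C) = 2*C*(3 + C))
W(k) = 2*k*(3 + k)
1/W(30) = 1/(2*30*(3 + 30)) = 1/(2*30*33) = 1/1980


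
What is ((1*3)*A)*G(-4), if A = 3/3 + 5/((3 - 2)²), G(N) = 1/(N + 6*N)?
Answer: -9/14 ≈ -0.64286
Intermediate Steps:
G(N) = 1/(7*N)
A = 6 (A = 3*(⅓) + 5/(1²) = 1 + 5/1 = 1 + 5*1 = 1 + 5 = 6)
((1*3)*A)*G(-4) = ((1*3)*6)*((⅐)/(-4)) = (3*6)*((⅐)*(-¼)) = 18*(-1/28) = -9/14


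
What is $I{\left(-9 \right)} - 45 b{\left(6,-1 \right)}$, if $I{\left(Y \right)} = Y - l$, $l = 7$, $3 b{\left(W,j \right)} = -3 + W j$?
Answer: $119$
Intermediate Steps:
$b{\left(W,j \right)} = -1 + \frac{W j}{3}$ ($b{\left(W,j \right)} = \frac{-3 + W j}{3} = -1 + \frac{W j}{3}$)
$I{\left(Y \right)} = -7 + Y$ ($I{\left(Y \right)} = Y - 7 = -7 + Y$)
$I{\left(-9 \right)} - 45 b{\left(6,-1 \right)} = \left(-7 - 9\right) - 45 \left(-1 + \frac{1}{3} \cdot 6 \left(-1\right)\right) = -16 - 45 \left(-1 - 2\right) = -16 - -135 = -16 + 135 = 119$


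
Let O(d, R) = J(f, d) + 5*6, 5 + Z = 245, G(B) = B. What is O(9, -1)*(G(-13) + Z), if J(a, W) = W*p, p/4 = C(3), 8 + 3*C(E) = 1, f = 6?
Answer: -12258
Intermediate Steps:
C(E) = -7/3 (C(E) = -8/3 + (1/3)*1 = -8/3 + 1/3 = -7/3)
p = -28/3 (p = 4*(-7/3) = -28/3 ≈ -9.3333)
Z = 240 (Z = -5 + 245 = 240)
J(a, W) = -28*W/3 (J(a, W) = W*(-28/3) = -28*W/3)
O(d, R) = 30 - 28*d/3 (O(d, R) = -28*d/3 + 5*6 = -28*d/3 + 30 = 30 - 28*d/3)
O(9, -1)*(G(-13) + Z) = (30 - 28/3*9)*(-13 + 240) = (30 - 84)*227 = -54*227 = -12258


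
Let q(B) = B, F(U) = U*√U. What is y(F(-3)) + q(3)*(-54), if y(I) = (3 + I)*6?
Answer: -144 - 18*I*√3 ≈ -144.0 - 31.177*I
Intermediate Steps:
F(U) = U^(3/2)
y(I) = 18 + 6*I
y(F(-3)) + q(3)*(-54) = (18 + 6*(-3)^(3/2)) + 3*(-54) = (18 + 6*(-3*I*√3)) - 162 = (18 - 18*I*√3) - 162 = -144 - 18*I*√3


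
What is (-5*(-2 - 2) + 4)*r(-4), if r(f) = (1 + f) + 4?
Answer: 24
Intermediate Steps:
r(f) = 5 + f
(-5*(-2 - 2) + 4)*r(-4) = (-5*(-2 - 2) + 4)*(5 - 4) = (-5*(-4) + 4)*1 = (20 + 4)*1 = 24*1 = 24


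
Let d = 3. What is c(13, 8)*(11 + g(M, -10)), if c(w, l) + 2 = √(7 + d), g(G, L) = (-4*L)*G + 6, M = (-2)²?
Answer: -354 + 177*√10 ≈ 205.72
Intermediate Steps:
M = 4
g(G, L) = 6 - 4*G*L (g(G, L) = -4*G*L + 6 = 6 - 4*G*L)
c(w, l) = -2 + √10 (c(w, l) = -2 + √(7 + 3) = -2 + √10)
c(13, 8)*(11 + g(M, -10)) = (-2 + √10)*(11 + (6 - 4*4*(-10))) = (-2 + √10)*(11 + (6 + 160)) = (-2 + √10)*(11 + 166) = (-2 + √10)*177 = -354 + 177*√10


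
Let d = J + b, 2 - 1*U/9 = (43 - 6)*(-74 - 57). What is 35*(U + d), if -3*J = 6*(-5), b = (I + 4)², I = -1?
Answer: 1528100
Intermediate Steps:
U = 43641 (U = 18 - 9*(43 - 6)*(-74 - 57) = 18 - 333*(-131) = 18 - 9*(-4847) = 18 + 43623 = 43641)
b = 9 (b = (-1 + 4)² = 3² = 9)
J = 10 (J = -2*(-5) = -⅓*(-30) = 10)
d = 19 (d = 10 + 9 = 19)
35*(U + d) = 35*(43641 + 19) = 35*43660 = 1528100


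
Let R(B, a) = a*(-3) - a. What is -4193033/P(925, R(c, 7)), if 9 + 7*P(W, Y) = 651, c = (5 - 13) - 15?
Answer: -29351231/642 ≈ -45718.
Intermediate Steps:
c = -23 (c = -8 - 15 = -23)
R(B, a) = -4*a (R(B, a) = -3*a - a = -4*a)
P(W, Y) = 642/7 (P(W, Y) = -9/7 + (⅐)*651 = -9/7 + 93 = 642/7)
-4193033/P(925, R(c, 7)) = -4193033/642/7 = -4193033*7/642 = -29351231/642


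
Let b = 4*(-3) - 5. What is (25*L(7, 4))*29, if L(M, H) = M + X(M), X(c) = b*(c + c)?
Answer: -167475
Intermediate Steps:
b = -17 (b = -12 - 5 = -17)
X(c) = -34*c (X(c) = -17*(c + c) = -34*c)
L(M, H) = -33*M (L(M, H) = M - 34*M = -33*M)
(25*L(7, 4))*29 = (25*(-33*7))*29 = (25*(-231))*29 = -5775*29 = -167475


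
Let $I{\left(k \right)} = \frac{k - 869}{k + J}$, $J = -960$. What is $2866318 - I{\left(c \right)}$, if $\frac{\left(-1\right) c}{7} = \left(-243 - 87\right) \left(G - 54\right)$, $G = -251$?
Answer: $\frac{155555023597}{54270} \approx 2.8663 \cdot 10^{6}$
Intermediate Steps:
$c = -704550$ ($c = - 7 \left(-243 - 87\right) \left(-251 - 54\right) = - 7 \left(\left(-330\right) \left(-305\right)\right) = \left(-7\right) 100650 = -704550$)
$I{\left(k \right)} = \frac{-869 + k}{-960 + k}$ ($I{\left(k \right)} = \frac{k - 869}{k - 960} = \frac{-869 + k}{-960 + k}$)
$2866318 - I{\left(c \right)} = 2866318 - \frac{-869 - 704550}{-960 - 704550} = 2866318 - \frac{1}{-705510} \left(-705419\right) = 2866318 - \left(- \frac{1}{705510}\right) \left(-705419\right) = 2866318 - \frac{54263}{54270} = \frac{155555023597}{54270}$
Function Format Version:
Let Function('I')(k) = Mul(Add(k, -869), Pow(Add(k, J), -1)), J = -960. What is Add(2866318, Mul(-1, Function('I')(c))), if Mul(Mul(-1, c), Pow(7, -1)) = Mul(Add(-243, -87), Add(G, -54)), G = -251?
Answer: Rational(155555023597, 54270) ≈ 2.8663e+6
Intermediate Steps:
c = -704550 (c = Mul(-7, Mul(Add(-243, -87), Add(-251, -54))) = Mul(-7, Mul(-330, -305)) = Mul(-7, 100650) = -704550)
Function('I')(k) = Mul(Pow(Add(-960, k), -1), Add(-869, k)) (Function('I')(k) = Mul(Add(k, -869), Pow(Add(k, -960), -1)) = Mul(Add(-869, k), Pow(Add(-960, k), -1)) = Mul(Pow(Add(-960, k), -1), Add(-869, k)))
Add(2866318, Mul(-1, Function('I')(c))) = Add(2866318, Mul(-1, Mul(Pow(Add(-960, -704550), -1), Add(-869, -704550)))) = Add(2866318, Mul(-1, Mul(Pow(-705510, -1), -705419))) = Add(2866318, Mul(-1, Mul(Rational(-1, 705510), -705419))) = Add(2866318, Mul(-1, Rational(54263, 54270))) = Add(2866318, Rational(-54263, 54270)) = Rational(155555023597, 54270)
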